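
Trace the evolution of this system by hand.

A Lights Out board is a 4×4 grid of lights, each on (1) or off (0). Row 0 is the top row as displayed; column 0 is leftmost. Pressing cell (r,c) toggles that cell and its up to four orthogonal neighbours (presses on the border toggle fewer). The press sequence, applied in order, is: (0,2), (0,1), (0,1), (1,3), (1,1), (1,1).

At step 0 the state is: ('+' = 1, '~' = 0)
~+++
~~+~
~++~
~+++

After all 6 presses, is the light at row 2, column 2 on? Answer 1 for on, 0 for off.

1

gen 0: ~+++
~~+~
~++~
~+++
gen 1: ~~~~
~~~~
~++~
~+++
gen 2: +++~
~+~~
~++~
~+++
gen 3: ~~~~
~~~~
~++~
~+++
gen 4: ~~~+
~~++
~+++
~+++
gen 5: ~+~+
++~+
~~++
~+++
gen 6: ~~~+
~~++
~+++
~+++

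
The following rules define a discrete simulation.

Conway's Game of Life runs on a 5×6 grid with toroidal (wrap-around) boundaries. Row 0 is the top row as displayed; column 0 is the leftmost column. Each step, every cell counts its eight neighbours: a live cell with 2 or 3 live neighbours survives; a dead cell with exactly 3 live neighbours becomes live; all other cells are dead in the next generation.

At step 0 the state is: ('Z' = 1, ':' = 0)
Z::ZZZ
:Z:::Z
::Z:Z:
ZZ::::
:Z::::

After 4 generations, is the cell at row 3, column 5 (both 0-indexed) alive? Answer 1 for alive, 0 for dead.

0

[0] Z::ZZZ
:Z:::Z
::Z:Z:
ZZ::::
:Z::::
[1] :ZZ:ZZ
:ZZ:::
::Z::Z
ZZZ:::
:ZZ:Z:
[2] ::::ZZ
::::ZZ
:::Z::
Z::::Z
::::Z:
[3] :::Z::
:::Z:Z
Z:::::
::::ZZ
Z:::Z:
[4] :::Z:Z
::::Z:
Z:::::
Z:::Z:
:::ZZ:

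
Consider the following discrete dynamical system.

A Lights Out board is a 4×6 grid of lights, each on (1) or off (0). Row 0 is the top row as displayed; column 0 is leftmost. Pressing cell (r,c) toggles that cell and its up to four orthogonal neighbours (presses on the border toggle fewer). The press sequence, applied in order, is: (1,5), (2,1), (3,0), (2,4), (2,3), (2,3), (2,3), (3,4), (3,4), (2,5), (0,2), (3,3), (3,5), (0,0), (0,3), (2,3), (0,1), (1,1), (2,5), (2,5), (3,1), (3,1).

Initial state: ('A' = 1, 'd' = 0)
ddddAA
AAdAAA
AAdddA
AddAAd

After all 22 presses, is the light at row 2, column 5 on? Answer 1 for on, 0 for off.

gen 0: ddddAA
AAdAAA
AAdddA
AddAAd
gen 1: ddddAd
AAdAdd
AAdddd
AddAAd
gen 2: ddddAd
AddAdd
ddAddd
AAdAAd
gen 3: ddddAd
AddAdd
AdAddd
dddAAd
gen 4: ddddAd
AddAAd
AdAAAA
dddAdd
gen 5: ddddAd
AdddAd
AddddA
dddddd
gen 6: ddddAd
AddAAd
AdAAAA
dddAdd
gen 7: ddddAd
AdddAd
AddddA
dddddd
gen 8: ddddAd
AdddAd
AdddAA
dddAAA
gen 9: ddddAd
AdddAd
AddddA
dddddd
gen 10: ddddAd
AdddAA
AdddAd
dddddA
gen 11: dAAAAd
AdAdAA
AdddAd
dddddA
gen 12: dAAAAd
AdAdAA
AddAAd
ddAAAA
gen 13: dAAAAd
AdAdAA
AddAAA
ddAAdd
gen 14: AdAAAd
ddAdAA
AddAAA
ddAAdd
gen 15: Addddd
ddAAAA
AddAAA
ddAAdd
gen 16: Addddd
ddAdAA
AdAddA
ddAddd
gen 17: dAAddd
dAAdAA
AdAddA
ddAddd
gen 18: ddAddd
AdddAA
AAAddA
ddAddd
gen 19: ddAddd
AdddAd
AAAdAd
ddAddA
gen 20: ddAddd
AdddAA
AAAddA
ddAddd
gen 21: ddAddd
AdddAA
AdAddA
AAdddd
gen 22: ddAddd
AdddAA
AAAddA
ddAddd

1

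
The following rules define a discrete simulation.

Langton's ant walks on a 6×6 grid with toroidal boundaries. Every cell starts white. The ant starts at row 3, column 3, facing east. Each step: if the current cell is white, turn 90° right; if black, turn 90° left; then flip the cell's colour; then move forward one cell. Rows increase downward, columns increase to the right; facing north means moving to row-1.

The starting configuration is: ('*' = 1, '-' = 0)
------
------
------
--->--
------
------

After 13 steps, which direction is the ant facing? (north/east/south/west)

t=0: ------
------
------
--->--
------
------
t=1: ------
------
------
---*--
---v--
------
t=2: ------
------
------
---*--
--<*--
------
t=3: ------
------
------
--^*--
--**--
------
t=4: ------
------
------
--*>--
--**--
------
t=5: ------
------
---^--
--*---
--**--
------
t=6: ------
------
---*>-
--*---
--**--
------
t=7: ------
------
---**-
--*-v-
--**--
------
t=8: ------
------
---**-
--*<*-
--**--
------
t=9: ------
------
---^*-
--***-
--**--
------
t=10: ------
------
--<-*-
--***-
--**--
------
t=11: ------
--^---
--*-*-
--***-
--**--
------
t=12: ------
--*>--
--*-*-
--***-
--**--
------
t=13: ------
--**--
--*v*-
--***-
--**--
------

south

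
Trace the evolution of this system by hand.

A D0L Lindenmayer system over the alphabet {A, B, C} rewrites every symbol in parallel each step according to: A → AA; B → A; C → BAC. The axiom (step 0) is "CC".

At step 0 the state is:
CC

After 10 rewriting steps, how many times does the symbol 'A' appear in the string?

gen 0: CC
gen 1: BACBAC
gen 2: AAABACAAABAC
gen 3: AAAAAAAAABACAAAAAAAAABAC
gen 4: AAAAAAAAAAAAAAAAAAAAABACAAAAAAAAAAAAAAAAAAAAABAC
gen 5: AAAAAAAAAAAAAAAAAAAAAAAAAAAAAAAAAAAAAAAAAAAAABACAAAAAAAAAAAAAAAAAAAAAAAAAAAAAAAAAAAAAAAAAAAAABAC
gen 6: AAAAAAAAAAAAAAAAAAAAAAAAAAAAAAAAAAAAAAAAAAAAAAAAAAAAAAAAAA…AAAAAAAAAAAAAAAAAAAAAAAAAAAAAAAAAAAAAAAAAAAAAAAAAAAAAAABAC  (len 192)
gen 7: AAAAAAAAAAAAAAAAAAAAAAAAAAAAAAAAAAAAAAAAAAAAAAAAAAAAAAAAAA…AAAAAAAAAAAAAAAAAAAAAAAAAAAAAAAAAAAAAAAAAAAAAAAAAAAAAAABAC  (len 384)
gen 8: AAAAAAAAAAAAAAAAAAAAAAAAAAAAAAAAAAAAAAAAAAAAAAAAAAAAAAAAAA…AAAAAAAAAAAAAAAAAAAAAAAAAAAAAAAAAAAAAAAAAAAAAAAAAAAAAAABAC  (len 768)
gen 9: AAAAAAAAAAAAAAAAAAAAAAAAAAAAAAAAAAAAAAAAAAAAAAAAAAAAAAAAAA…AAAAAAAAAAAAAAAAAAAAAAAAAAAAAAAAAAAAAAAAAAAAAAAAAAAAAAABAC  (len 1536)
gen 10: AAAAAAAAAAAAAAAAAAAAAAAAAAAAAAAAAAAAAAAAAAAAAAAAAAAAAAAAAA…AAAAAAAAAAAAAAAAAAAAAAAAAAAAAAAAAAAAAAAAAAAAAAAAAAAAAAABAC  (len 3072)

3068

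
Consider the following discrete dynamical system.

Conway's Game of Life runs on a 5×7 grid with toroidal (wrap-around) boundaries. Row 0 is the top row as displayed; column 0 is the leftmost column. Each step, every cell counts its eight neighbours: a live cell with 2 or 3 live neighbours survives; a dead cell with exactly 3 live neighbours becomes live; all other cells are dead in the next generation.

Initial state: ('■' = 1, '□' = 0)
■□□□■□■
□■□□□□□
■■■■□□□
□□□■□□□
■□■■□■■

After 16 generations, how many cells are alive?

3

[0] ■□□□■□■
□■□□□□□
■■■■□□□
□□□■□□□
■□■■□■■
[1] □□■■■□□
□□□■□□■
■■□■□□□
□□□□□□□
■■■■□■□
[2] ■□□□□■■
■■□□□□□
■□■□□□□
□□□■■□■
□■□□□□□
[3] □□□□□□■
□□□□□□□
■□■■□□■
■■■■□□□
□□□□■□□
[4] □□□□□□□
■□□□□□■
■□□■□□■
■□□□■□■
■■■■□□□
[5] □□■□□□■
■□□□□□■
□■□□□□□
□□□□■■□
■■■■□□■
[6] □□■■□■□
■■□□□□■
■□□□□■■
□□□■■■■
■■■■■□■
[7] □□□□□■□
□■■□■□□
□■□□□□□
□□□□□□□
■■□□□□□
[8] ■□■□□□□
□■■□□□□
□■■□□□□
■■□□□□□
□□□□□□□
[9] □□■□□□□
■□□■□□□
□□□□□□□
■■■□□□□
■□□□□□□
[10] □■□□□□□
□□□□□□□
■□■□□□□
■■□□□□□
■□■□□□□
[11] □■□□□□□
□■□□□□□
■□□□□□□
■□■□□□■
■□■□□□□
[12] ■■■□□□□
■■□□□□□
■□□□□□■
■□□□□□■
■□■□□□■
[13] □□■□□□□
□□■□□□□
□□□□□□□
□□□□□■□
□□■□□□□
[14] □■■■□□□
□□□□□□□
□□□□□□□
□□□□□□□
□□□□□□□
[15] □□■□□□□
□□■□□□□
□□□□□□□
□□□□□□□
□□■□□□□
[16] □■■■□□□
□□□□□□□
□□□□□□□
□□□□□□□
□□□□□□□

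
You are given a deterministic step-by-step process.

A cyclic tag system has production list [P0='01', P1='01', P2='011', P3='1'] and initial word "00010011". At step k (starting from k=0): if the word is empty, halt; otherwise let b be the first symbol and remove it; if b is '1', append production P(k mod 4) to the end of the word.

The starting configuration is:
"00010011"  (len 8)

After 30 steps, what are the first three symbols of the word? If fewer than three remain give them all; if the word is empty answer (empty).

101

t=0: "00010011"  (len 8)
t=1: "0010011"  (len 7)
t=2: "010011"  (len 6)
t=3: "10011"  (len 5)
t=4: "00111"  (len 5)
t=5: "0111"  (len 4)
t=6: "111"  (len 3)
t=7: "11011"  (len 5)
t=8: "10111"  (len 5)
t=9: "011101"  (len 6)
t=10: "11101"  (len 5)
t=11: "1101011"  (len 7)
t=12: "1010111"  (len 7)
t=13: "01011101"  (len 8)
t=14: "1011101"  (len 7)
t=15: "011101011"  (len 9)
t=16: "11101011"  (len 8)
t=17: "110101101"  (len 9)
t=18: "1010110101"  (len 10)
t=19: "010110101011"  (len 12)
t=20: "10110101011"  (len 11)
t=21: "011010101101"  (len 12)
t=22: "11010101101"  (len 11)
t=23: "1010101101011"  (len 13)
t=24: "0101011010111"  (len 13)
t=25: "101011010111"  (len 12)
t=26: "0101101011101"  (len 13)
t=27: "101101011101"  (len 12)
t=28: "011010111011"  (len 12)
t=29: "11010111011"  (len 11)
t=30: "101011101101"  (len 12)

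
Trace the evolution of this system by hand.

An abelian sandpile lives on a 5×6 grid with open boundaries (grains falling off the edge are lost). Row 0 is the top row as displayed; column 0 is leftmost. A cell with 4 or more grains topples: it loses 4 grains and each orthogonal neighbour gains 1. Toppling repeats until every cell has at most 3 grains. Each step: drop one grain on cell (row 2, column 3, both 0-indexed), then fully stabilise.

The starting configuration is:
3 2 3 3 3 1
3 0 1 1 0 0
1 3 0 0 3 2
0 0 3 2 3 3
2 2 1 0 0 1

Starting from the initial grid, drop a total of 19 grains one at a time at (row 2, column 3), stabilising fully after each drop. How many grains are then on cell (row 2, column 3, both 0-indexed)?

1

[0] 3 2 3 3 3 1
3 0 1 1 0 0
1 3 0 0 3 2
0 0 3 2 3 3
2 2 1 0 0 1
[1] 3 2 3 3 3 1
3 0 1 1 0 0
1 3 0 1 3 2
0 0 3 2 3 3
2 2 1 0 0 1
[2] 3 2 3 3 3 1
3 0 1 1 0 0
1 3 0 2 3 2
0 0 3 2 3 3
2 2 1 0 0 1
[3] 3 2 3 3 3 1
3 0 1 1 0 0
1 3 0 3 3 2
0 0 3 2 3 3
2 2 1 0 0 1
[4] 3 2 3 3 3 1
3 0 1 2 1 1
1 3 2 2 2 0
0 1 0 1 2 1
2 2 2 1 1 2
[5] 3 2 3 3 3 1
3 0 1 2 1 1
1 3 2 3 2 0
0 1 0 1 2 1
2 2 2 1 1 2
[6] 3 2 3 3 3 1
3 0 1 3 1 1
1 3 3 0 3 0
0 1 0 2 2 1
2 2 2 1 1 2
[7] 3 2 3 3 3 1
3 0 1 3 1 1
1 3 3 1 3 0
0 1 0 2 2 1
2 2 2 1 1 2
[8] 3 2 3 3 3 1
3 0 1 3 1 1
1 3 3 2 3 0
0 1 0 2 2 1
2 2 2 1 1 2
[9] 3 2 3 3 3 1
3 0 1 3 1 1
1 3 3 3 3 0
0 1 0 2 2 1
2 2 2 1 1 2
[10] 3 3 1 2 1 2
3 2 0 3 0 2
2 0 2 3 1 1
0 2 1 3 3 1
2 2 2 1 1 2
[11] 3 3 1 3 1 2
3 2 1 0 1 2
2 0 3 2 3 1
0 2 2 1 0 2
2 2 2 2 2 2
[12] 3 3 1 3 1 2
3 2 1 0 1 2
2 0 3 3 3 1
0 2 2 1 0 2
2 2 2 2 2 2
[13] 3 3 1 3 1 2
3 2 2 1 2 2
2 1 0 2 0 2
0 2 3 2 1 2
2 2 2 2 2 2
[14] 3 3 1 3 1 2
3 2 2 1 2 2
2 1 0 3 0 2
0 2 3 2 1 2
2 2 2 2 2 2
[15] 3 3 1 3 1 2
3 2 2 2 2 2
2 1 1 0 1 2
0 2 3 3 1 2
2 2 2 2 2 2
[16] 3 3 1 3 1 2
3 2 2 2 2 2
2 1 1 1 1 2
0 2 3 3 1 2
2 2 2 2 2 2
[17] 3 3 1 3 1 2
3 2 2 2 2 2
2 1 1 2 1 2
0 2 3 3 1 2
2 2 2 2 2 2
[18] 3 3 1 3 1 2
3 2 2 2 2 2
2 1 1 3 1 2
0 2 3 3 1 2
2 2 2 2 2 2
[19] 3 3 1 3 1 2
3 2 2 3 2 2
2 1 3 1 2 2
0 3 0 1 2 2
2 2 3 3 2 2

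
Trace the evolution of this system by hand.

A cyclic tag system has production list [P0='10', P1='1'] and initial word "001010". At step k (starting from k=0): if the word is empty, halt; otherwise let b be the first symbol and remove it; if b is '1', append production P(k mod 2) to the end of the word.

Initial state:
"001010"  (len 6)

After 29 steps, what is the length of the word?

step 0: "001010"  (len 6)
step 1: "01010"  (len 5)
step 2: "1010"  (len 4)
step 3: "01010"  (len 5)
step 4: "1010"  (len 4)
step 5: "01010"  (len 5)
step 6: "1010"  (len 4)
step 7: "01010"  (len 5)
step 8: "1010"  (len 4)
step 9: "01010"  (len 5)
step 10: "1010"  (len 4)
step 11: "01010"  (len 5)
step 12: "1010"  (len 4)
step 13: "01010"  (len 5)
step 14: "1010"  (len 4)
step 15: "01010"  (len 5)
step 16: "1010"  (len 4)
step 17: "01010"  (len 5)
step 18: "1010"  (len 4)
step 19: "01010"  (len 5)
step 20: "1010"  (len 4)
step 21: "01010"  (len 5)
step 22: "1010"  (len 4)
step 23: "01010"  (len 5)
step 24: "1010"  (len 4)
step 25: "01010"  (len 5)
step 26: "1010"  (len 4)
step 27: "01010"  (len 5)
step 28: "1010"  (len 4)
step 29: "01010"  (len 5)

5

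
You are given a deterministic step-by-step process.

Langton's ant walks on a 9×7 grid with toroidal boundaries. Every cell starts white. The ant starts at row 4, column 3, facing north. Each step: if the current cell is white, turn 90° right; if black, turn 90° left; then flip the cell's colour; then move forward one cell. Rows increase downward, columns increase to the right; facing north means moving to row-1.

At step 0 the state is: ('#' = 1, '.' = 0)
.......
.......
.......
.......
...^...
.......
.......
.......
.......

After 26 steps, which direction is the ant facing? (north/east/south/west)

south

t=0: .......
.......
.......
.......
...^...
.......
.......
.......
.......
t=1: .......
.......
.......
.......
...#>..
.......
.......
.......
.......
t=2: .......
.......
.......
.......
...##..
....v..
.......
.......
.......
t=3: .......
.......
.......
.......
...##..
...<#..
.......
.......
.......
t=4: .......
.......
.......
.......
...^#..
...##..
.......
.......
.......
t=5: .......
.......
.......
.......
..<.#..
...##..
.......
.......
.......
t=6: .......
.......
.......
..^....
..#.#..
...##..
.......
.......
.......
t=7: .......
.......
.......
..#>...
..#.#..
...##..
.......
.......
.......
t=8: .......
.......
.......
..##...
..#v#..
...##..
.......
.......
.......
t=9: .......
.......
.......
..##...
..<##..
...##..
.......
.......
.......
t=10: .......
.......
.......
..##...
...##..
..v##..
.......
.......
.......
t=11: .......
.......
.......
..##...
...##..
.<###..
.......
.......
.......
t=12: .......
.......
.......
..##...
.^.##..
.####..
.......
.......
.......
t=13: .......
.......
.......
..##...
.#>##..
.####..
.......
.......
.......
t=14: .......
.......
.......
..##...
.####..
.#v##..
.......
.......
.......
t=15: .......
.......
.......
..##...
.####..
.#.>#..
.......
.......
.......
t=16: .......
.......
.......
..##...
.##^#..
.#..#..
.......
.......
.......
t=17: .......
.......
.......
..##...
.#<.#..
.#..#..
.......
.......
.......
t=18: .......
.......
.......
..##...
.#..#..
.#v.#..
.......
.......
.......
t=19: .......
.......
.......
..##...
.#..#..
.<#.#..
.......
.......
.......
t=20: .......
.......
.......
..##...
.#..#..
..#.#..
.v.....
.......
.......
t=21: .......
.......
.......
..##...
.#..#..
..#.#..
<#.....
.......
.......
t=22: .......
.......
.......
..##...
.#..#..
^.#.#..
##.....
.......
.......
t=23: .......
.......
.......
..##...
.#..#..
#>#.#..
##.....
.......
.......
t=24: .......
.......
.......
..##...
.#..#..
###.#..
#v.....
.......
.......
t=25: .......
.......
.......
..##...
.#..#..
###.#..
#.>....
.......
.......
t=26: .......
.......
.......
..##...
.#..#..
###.#..
#.#....
..v....
.......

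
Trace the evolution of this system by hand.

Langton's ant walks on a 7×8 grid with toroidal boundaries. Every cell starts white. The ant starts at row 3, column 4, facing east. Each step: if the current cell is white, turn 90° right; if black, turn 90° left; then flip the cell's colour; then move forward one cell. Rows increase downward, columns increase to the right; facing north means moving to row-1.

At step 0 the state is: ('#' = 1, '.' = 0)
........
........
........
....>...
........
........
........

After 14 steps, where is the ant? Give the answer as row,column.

gen 0: ........
........
........
....>...
........
........
........
gen 1: ........
........
........
....#...
....v...
........
........
gen 2: ........
........
........
....#...
...<#...
........
........
gen 3: ........
........
........
...^#...
...##...
........
........
gen 4: ........
........
........
...#>...
...##...
........
........
gen 5: ........
........
....^...
...#....
...##...
........
........
gen 6: ........
........
....#>..
...#....
...##...
........
........
gen 7: ........
........
....##..
...#.v..
...##...
........
........
gen 8: ........
........
....##..
...#<#..
...##...
........
........
gen 9: ........
........
....^#..
...###..
...##...
........
........
gen 10: ........
........
...<.#..
...###..
...##...
........
........
gen 11: ........
...^....
...#.#..
...###..
...##...
........
........
gen 12: ........
...#>...
...#.#..
...###..
...##...
........
........
gen 13: ........
...##...
...#v#..
...###..
...##...
........
........
gen 14: ........
...##...
...<##..
...###..
...##...
........
........

2,3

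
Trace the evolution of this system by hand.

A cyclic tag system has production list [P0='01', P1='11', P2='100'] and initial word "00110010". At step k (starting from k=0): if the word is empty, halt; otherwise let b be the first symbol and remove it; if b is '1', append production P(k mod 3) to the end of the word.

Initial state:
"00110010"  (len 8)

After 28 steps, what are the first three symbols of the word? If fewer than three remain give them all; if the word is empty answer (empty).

t=0: "00110010"  (len 8)
t=1: "0110010"  (len 7)
t=2: "110010"  (len 6)
t=3: "10010100"  (len 8)
t=4: "001010001"  (len 9)
t=5: "01010001"  (len 8)
t=6: "1010001"  (len 7)
t=7: "01000101"  (len 8)
t=8: "1000101"  (len 7)
t=9: "000101100"  (len 9)
t=10: "00101100"  (len 8)
t=11: "0101100"  (len 7)
t=12: "101100"  (len 6)
t=13: "0110001"  (len 7)
t=14: "110001"  (len 6)
t=15: "10001100"  (len 8)
t=16: "000110001"  (len 9)
t=17: "00110001"  (len 8)
t=18: "0110001"  (len 7)
t=19: "110001"  (len 6)
t=20: "1000111"  (len 7)
t=21: "000111100"  (len 9)
t=22: "00111100"  (len 8)
t=23: "0111100"  (len 7)
t=24: "111100"  (len 6)
t=25: "1110001"  (len 7)
t=26: "11000111"  (len 8)
t=27: "1000111100"  (len 10)
t=28: "00011110001"  (len 11)

000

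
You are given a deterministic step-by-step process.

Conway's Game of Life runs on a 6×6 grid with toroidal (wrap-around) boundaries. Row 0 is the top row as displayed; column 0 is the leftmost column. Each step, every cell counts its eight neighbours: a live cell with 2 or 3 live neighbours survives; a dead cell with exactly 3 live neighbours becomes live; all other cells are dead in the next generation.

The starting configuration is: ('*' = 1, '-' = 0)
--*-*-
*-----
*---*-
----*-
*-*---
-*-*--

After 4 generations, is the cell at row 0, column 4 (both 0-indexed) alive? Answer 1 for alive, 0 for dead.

1

gen 0: --*-*-
*-----
*---*-
----*-
*-*---
-*-*--
gen 1: -***--
-*-*--
------
-*-*--
-***--
-*-*--
gen 2: **-**-
-*-*--
------
-*-*--
**-**-
*---*-
gen 3: **-**-
**-**-
------
**-**-
**-**-
------
gen 4: **-**-
**-**-
------
**-**-
**-**-
------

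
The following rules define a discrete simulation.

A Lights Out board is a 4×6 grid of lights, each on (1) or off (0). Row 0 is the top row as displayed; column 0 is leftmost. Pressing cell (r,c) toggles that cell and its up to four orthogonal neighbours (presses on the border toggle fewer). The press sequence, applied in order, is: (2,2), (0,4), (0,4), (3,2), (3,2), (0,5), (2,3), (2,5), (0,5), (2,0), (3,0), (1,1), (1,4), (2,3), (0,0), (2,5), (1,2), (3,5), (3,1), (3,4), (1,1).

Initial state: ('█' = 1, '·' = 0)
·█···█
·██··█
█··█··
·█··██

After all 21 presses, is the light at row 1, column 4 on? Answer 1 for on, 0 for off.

gen 0: ·█···█
·██··█
█··█··
·█··██
gen 1: ·█···█
·█···█
███···
·██·██
gen 2: ·█·██·
·█··██
███···
·██·██
gen 3: ·█···█
·█···█
███···
·██·██
gen 4: ·█···█
·█···█
██····
···███
gen 5: ·█···█
·█···█
███···
·██·██
gen 6: ·█··█·
·█····
███···
·██·██
gen 7: ·█··█·
·█·█··
██·██·
·█████
gen 8: ·█··█·
·█·█·█
██·█·█
·████·
gen 9: ·█···█
·█·█··
██·█·█
·████·
gen 10: ·█···█
██·█··
···█·█
█████·
gen 11: ·█···█
██·█··
█··█·█
··███·
gen 12: ·····█
··██··
██·█·█
··███·
gen 13: ····██
··█·██
██·███
··███·
gen 14: ····██
··████
███··█
··█·█·
gen 15: ██··██
█·████
███··█
··█·█·
gen 16: ██··██
█·███·
███·█·
··█·██
gen 17: ███·██
██··█·
██··█·
··█·██
gen 18: ███·██
██··█·
██··██
··█···
gen 19: ███·██
██··█·
█···██
██····
gen 20: ███·██
██··█·
█····█
██·███
gen 21: █·█·██
··█·█·
██···█
██·███

1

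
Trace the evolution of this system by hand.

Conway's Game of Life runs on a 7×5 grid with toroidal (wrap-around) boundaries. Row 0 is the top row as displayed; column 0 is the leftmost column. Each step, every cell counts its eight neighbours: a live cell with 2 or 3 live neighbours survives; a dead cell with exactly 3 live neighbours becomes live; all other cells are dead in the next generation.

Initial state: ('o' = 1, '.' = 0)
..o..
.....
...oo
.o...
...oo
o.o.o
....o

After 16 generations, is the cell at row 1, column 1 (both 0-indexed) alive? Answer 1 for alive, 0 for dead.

gen 0: ..o..
.....
...oo
.o...
...oo
o.o.o
....o
gen 1: .....
...o.
.....
o.o..
.oooo
o....
oo..o
gen 2: o...o
.....
.....
o.o.o
..ooo
.....
oo..o
gen 3: .o..o
.....
.....
ooo.o
ooo.o
.oo..
.o..o
gen 4: .....
.....
oo...
..o.o
....o
....o
.o.o.
gen 5: .....
.....
oo...
.o.oo
o...o
o..oo
.....
gen 6: .....
.....
ooo.o
.ooo.
.oo..
o..o.
....o
gen 7: .....
oo...
o...o
....o
o...o
ooooo
....o
gen 8: o....
oo..o
.o..o
...o.
..o..
.oo..
.oo.o
gen 9: ..oo.
.o..o
.oooo
..oo.
.ooo.
o....
..oo.
gen 10: .o..o
.o..o
.o..o
o....
.o.oo
....o
.oooo
gen 11: .o..o
.oooo
.o..o
.ooo.
...oo
.o...
.oo.o
gen 12: ....o
.o..o
....o
.o...
oo.oo
.o..o
.ooo.
gen 13: .o..o
...oo
.....
.ooo.
.o.oo
.....
.oooo
gen 14: .o...
o..oo
....o
oo.oo
oo.oo
.o...
.oooo
gen 15: .o...
o..oo
.oo..
.o...
...o.
.....
.o.o.
gen 16: .o.o.
o..oo
.oooo
.o...
.....
..o..
..o..

0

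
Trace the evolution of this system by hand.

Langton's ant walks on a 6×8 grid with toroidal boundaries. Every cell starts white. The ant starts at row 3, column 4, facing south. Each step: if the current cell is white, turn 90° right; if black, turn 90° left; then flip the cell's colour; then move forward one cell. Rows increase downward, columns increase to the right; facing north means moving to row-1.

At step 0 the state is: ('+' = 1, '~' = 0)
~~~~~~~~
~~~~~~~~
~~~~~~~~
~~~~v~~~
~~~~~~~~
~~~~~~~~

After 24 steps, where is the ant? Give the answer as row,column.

0) ~~~~~~~~
~~~~~~~~
~~~~~~~~
~~~~v~~~
~~~~~~~~
~~~~~~~~
1) ~~~~~~~~
~~~~~~~~
~~~~~~~~
~~~<+~~~
~~~~~~~~
~~~~~~~~
2) ~~~~~~~~
~~~~~~~~
~~~^~~~~
~~~++~~~
~~~~~~~~
~~~~~~~~
3) ~~~~~~~~
~~~~~~~~
~~~+>~~~
~~~++~~~
~~~~~~~~
~~~~~~~~
4) ~~~~~~~~
~~~~~~~~
~~~++~~~
~~~+v~~~
~~~~~~~~
~~~~~~~~
5) ~~~~~~~~
~~~~~~~~
~~~++~~~
~~~+~>~~
~~~~~~~~
~~~~~~~~
6) ~~~~~~~~
~~~~~~~~
~~~++~~~
~~~+~+~~
~~~~~v~~
~~~~~~~~
7) ~~~~~~~~
~~~~~~~~
~~~++~~~
~~~+~+~~
~~~~<+~~
~~~~~~~~
8) ~~~~~~~~
~~~~~~~~
~~~++~~~
~~~+^+~~
~~~~++~~
~~~~~~~~
9) ~~~~~~~~
~~~~~~~~
~~~++~~~
~~~++>~~
~~~~++~~
~~~~~~~~
10) ~~~~~~~~
~~~~~~~~
~~~++^~~
~~~++~~~
~~~~++~~
~~~~~~~~
11) ~~~~~~~~
~~~~~~~~
~~~+++>~
~~~++~~~
~~~~++~~
~~~~~~~~
12) ~~~~~~~~
~~~~~~~~
~~~++++~
~~~++~v~
~~~~++~~
~~~~~~~~
13) ~~~~~~~~
~~~~~~~~
~~~++++~
~~~++<+~
~~~~++~~
~~~~~~~~
14) ~~~~~~~~
~~~~~~~~
~~~++^+~
~~~++++~
~~~~++~~
~~~~~~~~
15) ~~~~~~~~
~~~~~~~~
~~~+<~+~
~~~++++~
~~~~++~~
~~~~~~~~
16) ~~~~~~~~
~~~~~~~~
~~~+~~+~
~~~+v++~
~~~~++~~
~~~~~~~~
17) ~~~~~~~~
~~~~~~~~
~~~+~~+~
~~~+~>+~
~~~~++~~
~~~~~~~~
18) ~~~~~~~~
~~~~~~~~
~~~+~^+~
~~~+~~+~
~~~~++~~
~~~~~~~~
19) ~~~~~~~~
~~~~~~~~
~~~+~+>~
~~~+~~+~
~~~~++~~
~~~~~~~~
20) ~~~~~~~~
~~~~~~^~
~~~+~+~~
~~~+~~+~
~~~~++~~
~~~~~~~~
21) ~~~~~~~~
~~~~~~+>
~~~+~+~~
~~~+~~+~
~~~~++~~
~~~~~~~~
22) ~~~~~~~~
~~~~~~++
~~~+~+~v
~~~+~~+~
~~~~++~~
~~~~~~~~
23) ~~~~~~~~
~~~~~~++
~~~+~+<+
~~~+~~+~
~~~~++~~
~~~~~~~~
24) ~~~~~~~~
~~~~~~^+
~~~+~+++
~~~+~~+~
~~~~++~~
~~~~~~~~

1,6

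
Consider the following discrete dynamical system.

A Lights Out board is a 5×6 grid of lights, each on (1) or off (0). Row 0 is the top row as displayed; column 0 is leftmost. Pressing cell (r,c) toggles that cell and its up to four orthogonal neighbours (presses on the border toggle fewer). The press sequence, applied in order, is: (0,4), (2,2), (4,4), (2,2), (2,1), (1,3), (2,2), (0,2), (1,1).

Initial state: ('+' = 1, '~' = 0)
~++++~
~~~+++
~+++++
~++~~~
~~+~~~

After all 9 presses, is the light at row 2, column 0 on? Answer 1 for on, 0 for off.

gen 0: ~++++~
~~~+++
~+++++
~++~~~
~~+~~~
gen 1: ~++~~+
~~~+~+
~+++++
~++~~~
~~+~~~
gen 2: ~++~~+
~~++~+
~~~~++
~+~~~~
~~+~~~
gen 3: ~++~~+
~~++~+
~~~~++
~+~~+~
~~++++
gen 4: ~++~~+
~~~+~+
~+++++
~++~+~
~~++++
gen 5: ~++~~+
~+~+~+
+~~+++
~~+~+~
~~++++
gen 6: ~+++~+
~++~++
+~~~++
~~+~+~
~~++++
gen 7: ~+++~+
~+~~++
++++++
~~~~+~
~~++++
gen 8: ~~~~~+
~++~++
++++++
~~~~+~
~~++++
gen 9: ~+~~~+
+~~~++
+~++++
~~~~+~
~~++++

1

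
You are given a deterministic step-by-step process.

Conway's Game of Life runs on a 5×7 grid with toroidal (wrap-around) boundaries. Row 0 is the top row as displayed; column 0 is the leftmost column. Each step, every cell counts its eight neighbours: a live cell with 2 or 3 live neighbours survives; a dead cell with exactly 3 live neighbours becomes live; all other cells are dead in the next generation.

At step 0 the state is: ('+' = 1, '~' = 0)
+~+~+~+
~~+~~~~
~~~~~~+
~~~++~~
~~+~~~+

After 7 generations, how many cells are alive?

k=0  +~+~+~+
~~+~~~~
~~~~~~+
~~~++~~
~~+~~~+
k=1  +~+~~++
++~+~++
~~~+~~~
~~~+~+~
+++~+~+
k=2  ~~~~~~~
~+~+~+~
+~~+~+~
++~+~++
~~+~+~~
k=3  ~~+++~~
~~+~~~+
~~~+~+~
++~+~+~
+++++++
k=4  ~~~~~~~
~~+~~+~
++~+~+~
~~~~~~~
~~~~~~~
k=5  ~~~~~~~
~++~+~+
~++~+~+
~~~~~~~
~~~~~~~
k=6  ~~~~~~~
~++~~~~
~++~~~~
~~~~~~~
~~~~~~~
k=7  ~~~~~~~
~++~~~~
~++~~~~
~~~~~~~
~~~~~~~

4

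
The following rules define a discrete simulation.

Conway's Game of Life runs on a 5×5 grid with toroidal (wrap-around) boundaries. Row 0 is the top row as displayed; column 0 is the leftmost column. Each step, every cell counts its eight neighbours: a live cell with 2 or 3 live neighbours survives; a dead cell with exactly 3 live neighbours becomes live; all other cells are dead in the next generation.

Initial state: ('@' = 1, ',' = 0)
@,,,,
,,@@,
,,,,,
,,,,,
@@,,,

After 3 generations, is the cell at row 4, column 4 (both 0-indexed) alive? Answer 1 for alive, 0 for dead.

t=0: @,,,,
,,@@,
,,,,,
,,,,,
@@,,,
t=1: @,@,@
,,,,,
,,,,,
,,,,,
@@,,,
t=2: @,,,@
,,,,,
,,,,,
,,,,,
@@,,@
t=3: ,@,,@
,,,,,
,,,,,
@,,,,
,@,,@

1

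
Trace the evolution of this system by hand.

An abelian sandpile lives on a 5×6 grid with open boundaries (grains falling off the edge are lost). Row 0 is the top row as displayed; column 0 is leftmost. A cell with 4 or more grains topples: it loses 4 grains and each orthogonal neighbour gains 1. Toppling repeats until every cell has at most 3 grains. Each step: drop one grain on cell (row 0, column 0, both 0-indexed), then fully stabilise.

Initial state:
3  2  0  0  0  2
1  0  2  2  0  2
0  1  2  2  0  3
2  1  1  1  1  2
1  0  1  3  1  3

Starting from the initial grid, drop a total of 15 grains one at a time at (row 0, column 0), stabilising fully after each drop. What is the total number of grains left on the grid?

gen 0: 3  2  0  0  0  2
1  0  2  2  0  2
0  1  2  2  0  3
2  1  1  1  1  2
1  0  1  3  1  3
gen 1: 0  3  0  0  0  2
2  0  2  2  0  2
0  1  2  2  0  3
2  1  1  1  1  2
1  0  1  3  1  3
gen 2: 1  3  0  0  0  2
2  0  2  2  0  2
0  1  2  2  0  3
2  1  1  1  1  2
1  0  1  3  1  3
gen 3: 2  3  0  0  0  2
2  0  2  2  0  2
0  1  2  2  0  3
2  1  1  1  1  2
1  0  1  3  1  3
gen 4: 3  3  0  0  0  2
2  0  2  2  0  2
0  1  2  2  0  3
2  1  1  1  1  2
1  0  1  3  1  3
gen 5: 1  0  1  0  0  2
3  1  2  2  0  2
0  1  2  2  0  3
2  1  1  1  1  2
1  0  1  3  1  3
gen 6: 2  0  1  0  0  2
3  1  2  2  0  2
0  1  2  2  0  3
2  1  1  1  1  2
1  0  1  3  1  3
gen 7: 3  0  1  0  0  2
3  1  2  2  0  2
0  1  2  2  0  3
2  1  1  1  1  2
1  0  1  3  1  3
gen 8: 1  1  1  0  0  2
0  2  2  2  0  2
1  1  2  2  0  3
2  1  1  1  1  2
1  0  1  3  1  3
gen 9: 2  1  1  0  0  2
0  2  2  2  0  2
1  1  2  2  0  3
2  1  1  1  1  2
1  0  1  3  1  3
gen 10: 3  1  1  0  0  2
0  2  2  2  0  2
1  1  2  2  0  3
2  1  1  1  1  2
1  0  1  3  1  3
gen 11: 0  2  1  0  0  2
1  2  2  2  0  2
1  1  2  2  0  3
2  1  1  1  1  2
1  0  1  3  1  3
gen 12: 1  2  1  0  0  2
1  2  2  2  0  2
1  1  2  2  0  3
2  1  1  1  1  2
1  0  1  3  1  3
gen 13: 2  2  1  0  0  2
1  2  2  2  0  2
1  1  2  2  0  3
2  1  1  1  1  2
1  0  1  3  1  3
gen 14: 3  2  1  0  0  2
1  2  2  2  0  2
1  1  2  2  0  3
2  1  1  1  1  2
1  0  1  3  1  3
gen 15: 0  3  1  0  0  2
2  2  2  2  0  2
1  1  2  2  0  3
2  1  1  1  1  2
1  0  1  3  1  3

42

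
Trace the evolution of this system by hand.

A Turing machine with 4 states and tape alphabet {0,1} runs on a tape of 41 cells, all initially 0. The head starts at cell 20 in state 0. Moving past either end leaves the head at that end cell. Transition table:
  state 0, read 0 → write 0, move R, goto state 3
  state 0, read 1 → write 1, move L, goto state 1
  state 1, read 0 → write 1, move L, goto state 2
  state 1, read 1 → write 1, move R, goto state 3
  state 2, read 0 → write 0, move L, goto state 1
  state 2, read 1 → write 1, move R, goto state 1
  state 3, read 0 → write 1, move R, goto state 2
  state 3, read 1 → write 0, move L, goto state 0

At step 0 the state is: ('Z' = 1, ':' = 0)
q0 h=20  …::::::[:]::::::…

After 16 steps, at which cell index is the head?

gen 0: q0 h=20  …::::::[:]::::::…
gen 1: q3 h=21  …::::::[:]::::::…
gen 2: q2 h=22  …:::::Z[:]::::::…
gen 3: q1 h=21  …::::::[Z]::::::…
gen 4: q3 h=22  …:::::Z[:]::::::…
gen 5: q2 h=23  …::::ZZ[:]::::::…
gen 6: q1 h=22  …:::::Z[Z]::::::…
gen 7: q3 h=23  …::::ZZ[:]::::::…
gen 8: q2 h=24  …:::ZZZ[:]::::::…
gen 9: q1 h=23  …::::ZZ[Z]::::::…
gen 10: q3 h=24  …:::ZZZ[:]::::::…
gen 11: q2 h=25  …::ZZZZ[:]::::::…
gen 12: q1 h=24  …:::ZZZ[Z]::::::…
gen 13: q3 h=25  …::ZZZZ[:]::::::…
gen 14: q2 h=26  …:ZZZZZ[:]::::::…
gen 15: q1 h=25  …::ZZZZ[Z]::::::…
gen 16: q3 h=26  …:ZZZZZ[:]::::::…

26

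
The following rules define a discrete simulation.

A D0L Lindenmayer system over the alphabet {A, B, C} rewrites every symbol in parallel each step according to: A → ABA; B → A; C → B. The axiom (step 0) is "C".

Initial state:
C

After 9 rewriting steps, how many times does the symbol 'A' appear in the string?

408

gen 0: C
gen 1: B
gen 2: A
gen 3: ABA
gen 4: ABAAABA
gen 5: ABAAABAABAABAAABA
gen 6: ABAAABAABAABAAABAABAAABAABAAABAABAABAAABA
gen 7: ABAAABAABAABAAABAABAAABAABAAABAABAABAAABAABAAABAABAABAAABAABAAABAABAABAAABAABAAABAABAAABAABAABAAABA
gen 8: ABAAABAABAABAAABAABAAABAABAAABAABAABAAABAABAAABAABAABAAABA…ABAAABAABAABAAABAABAAABAABAABAAABAABAAABAABAAABAABAABAAABA  (len 239)
gen 9: ABAAABAABAABAAABAABAAABAABAAABAABAABAAABAABAAABAABAABAAABA…ABAAABAABAABAAABAABAAABAABAABAAABAABAAABAABAAABAABAABAAABA  (len 577)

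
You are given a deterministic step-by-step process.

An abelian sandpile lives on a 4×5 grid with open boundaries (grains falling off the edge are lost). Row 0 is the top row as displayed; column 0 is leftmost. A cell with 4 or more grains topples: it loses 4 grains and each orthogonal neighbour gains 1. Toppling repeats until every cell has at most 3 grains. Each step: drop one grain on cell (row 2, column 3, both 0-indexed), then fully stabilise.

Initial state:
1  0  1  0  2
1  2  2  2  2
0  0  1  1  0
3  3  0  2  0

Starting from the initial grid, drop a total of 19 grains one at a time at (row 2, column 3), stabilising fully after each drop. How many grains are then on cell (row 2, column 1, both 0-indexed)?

step 0: 1  0  1  0  2
1  2  2  2  2
0  0  1  1  0
3  3  0  2  0
step 1: 1  0  1  0  2
1  2  2  2  2
0  0  1  2  0
3  3  0  2  0
step 2: 1  0  1  0  2
1  2  2  2  2
0  0  1  3  0
3  3  0  2  0
step 3: 1  0  1  0  2
1  2  2  3  2
0  0  2  0  1
3  3  0  3  0
step 4: 1  0  1  0  2
1  2  2  3  2
0  0  2  1  1
3  3  0  3  0
step 5: 1  0  1  0  2
1  2  2  3  2
0  0  2  2  1
3  3  0  3  0
step 6: 1  0  1  0  2
1  2  2  3  2
0  0  2  3  1
3  3  0  3  0
step 7: 1  0  1  1  2
1  2  3  0  3
0  0  3  2  2
3  3  1  0  1
step 8: 1  0  1  1  2
1  2  3  0  3
0  0  3  3  2
3  3  1  0  1
step 9: 1  0  2  1  2
1  3  0  2  3
0  1  1  1  3
3  3  2  1  1
step 10: 1  0  2  1  2
1  3  0  2  3
0  1  1  2  3
3  3  2  1  1
step 11: 1  0  2  1  2
1  3  0  2  3
0  1  1  3  3
3  3  2  1  1
step 12: 1  0  2  2  3
1  3  1  0  1
0  1  2  2  1
3  3  2  2  2
step 13: 1  0  2  2  3
1  3  1  0  1
0  1  2  3  1
3  3  2  2  2
step 14: 1  0  2  2  3
1  3  1  1  1
0  1  3  0  2
3  3  2  3  2
step 15: 1  0  2  2  3
1  3  1  1  1
0  1  3  1  2
3  3  2  3  2
step 16: 1  0  2  2  3
1  3  1  1  1
0  1  3  2  2
3  3  2  3  2
step 17: 1  0  2  2  3
1  3  1  1  1
0  1  3  3  2
3  3  2  3  2
step 18: 1  0  2  2  3
1  3  2  2  1
1  3  1  2  3
0  1  1  1  3
step 19: 1  0  2  2  3
1  3  2  2  1
1  3  1  3  3
0  1  1  1  3

3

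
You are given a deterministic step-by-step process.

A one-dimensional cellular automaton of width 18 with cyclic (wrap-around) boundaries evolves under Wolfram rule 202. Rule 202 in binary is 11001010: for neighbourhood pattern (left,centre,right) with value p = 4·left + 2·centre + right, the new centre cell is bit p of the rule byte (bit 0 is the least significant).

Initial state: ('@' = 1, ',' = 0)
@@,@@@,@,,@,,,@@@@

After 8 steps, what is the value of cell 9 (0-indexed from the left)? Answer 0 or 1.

[0] @@,@@@,@,,@,,,@@@@
[1] @@,@@@,,,@,,,@@@@@
[2] @@,@@@,,@,,,@@@@@@
[3] @@,@@@,@,,,@@@@@@@
[4] @@,@@@,,,,@@@@@@@@
[5] @@,@@@,,,@@@@@@@@@
[6] @@,@@@,,@@@@@@@@@@
[7] @@,@@@,@@@@@@@@@@@
[8] @@,@@@,@@@@@@@@@@@

1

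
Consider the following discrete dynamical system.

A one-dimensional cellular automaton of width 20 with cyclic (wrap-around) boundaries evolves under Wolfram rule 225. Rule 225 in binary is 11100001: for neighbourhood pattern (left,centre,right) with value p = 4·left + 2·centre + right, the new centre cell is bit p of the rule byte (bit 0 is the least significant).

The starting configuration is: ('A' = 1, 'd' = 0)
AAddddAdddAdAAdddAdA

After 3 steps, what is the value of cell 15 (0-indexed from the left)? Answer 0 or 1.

0

[0] AAddddAdddAdAAdddAdA
[1] AAdAAdddAddAdAdAddAd
[2] dAAdAdAdddddAdAddddA
[3] AdAAdAddAAAddAddAAdd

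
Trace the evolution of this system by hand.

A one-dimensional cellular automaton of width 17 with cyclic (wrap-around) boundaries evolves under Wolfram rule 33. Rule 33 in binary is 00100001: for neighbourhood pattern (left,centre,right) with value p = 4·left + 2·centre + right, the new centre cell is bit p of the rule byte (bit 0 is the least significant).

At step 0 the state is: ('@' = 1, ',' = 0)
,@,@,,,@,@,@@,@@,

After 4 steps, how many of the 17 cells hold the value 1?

0) ,@,@,,,@,@,@@,@@,
1) ,,@,,@,,@,@,,@,,,
2) @,,,,,,,,@,,,,,@@
3) ,,@@@@@@,,,@@@,,,
4) @,,,,,,,,@,,,,,@@

4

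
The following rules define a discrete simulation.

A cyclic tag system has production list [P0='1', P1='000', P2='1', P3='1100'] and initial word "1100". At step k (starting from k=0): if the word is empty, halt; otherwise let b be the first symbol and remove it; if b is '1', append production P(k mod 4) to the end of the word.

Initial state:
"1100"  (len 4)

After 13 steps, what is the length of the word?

0

t=0: "1100"  (len 4)
t=1: "1001"  (len 4)
t=2: "001000"  (len 6)
t=3: "01000"  (len 5)
t=4: "1000"  (len 4)
t=5: "0001"  (len 4)
t=6: "001"  (len 3)
t=7: "01"  (len 2)
t=8: "1"  (len 1)
t=9: "1"  (len 1)
t=10: "000"  (len 3)
t=11: "00"  (len 2)
t=12: "0"  (len 1)
t=13: (halted — word empty)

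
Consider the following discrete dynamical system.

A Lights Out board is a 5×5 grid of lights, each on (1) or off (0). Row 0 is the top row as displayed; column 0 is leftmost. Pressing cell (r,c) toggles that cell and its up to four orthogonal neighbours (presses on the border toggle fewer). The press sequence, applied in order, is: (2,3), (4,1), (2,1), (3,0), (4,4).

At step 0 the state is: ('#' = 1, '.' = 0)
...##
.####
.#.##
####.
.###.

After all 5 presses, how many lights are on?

7

gen 0: ...##
.####
.#.##
####.
.###.
gen 1: ...##
.##.#
.##..
###..
.###.
gen 2: ...##
.##.#
.##..
#.#..
#..#.
gen 3: ...##
..#.#
#....
###..
#..#.
gen 4: ...##
..#.#
.....
..#..
...#.
gen 5: ...##
..#.#
.....
..#.#
....#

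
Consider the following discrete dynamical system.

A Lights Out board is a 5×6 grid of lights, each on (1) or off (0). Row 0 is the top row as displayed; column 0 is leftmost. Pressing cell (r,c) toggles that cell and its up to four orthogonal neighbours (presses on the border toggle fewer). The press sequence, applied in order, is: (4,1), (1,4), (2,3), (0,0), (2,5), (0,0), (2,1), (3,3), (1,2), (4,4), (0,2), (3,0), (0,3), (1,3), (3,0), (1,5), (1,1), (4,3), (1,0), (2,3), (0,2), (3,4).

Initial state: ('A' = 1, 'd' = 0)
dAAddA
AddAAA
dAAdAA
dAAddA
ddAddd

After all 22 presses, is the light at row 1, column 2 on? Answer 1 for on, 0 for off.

step 0: dAAddA
AddAAA
dAAdAA
dAAddA
ddAddd
step 1: dAAddA
AddAAA
dAAdAA
ddAddA
AAdddd
step 2: dAAdAA
Addddd
dAAddA
ddAddA
AAdddd
step 3: dAAdAA
AddAdd
dAdAAA
ddAAdA
AAdddd
step 4: AdAdAA
dddAdd
dAdAAA
ddAAdA
AAdddd
step 5: AdAdAA
dddAdA
dAdAdd
ddAAdd
AAdddd
step 6: dAAdAA
AddAdA
dAdAdd
ddAAdd
AAdddd
step 7: dAAdAA
AAdAdA
AdAAdd
dAAAdd
AAdddd
step 8: dAAdAA
AAdAdA
AdAddd
dAddAd
AAdAdd
step 9: dAddAA
AdAddA
Addddd
dAddAd
AAdAdd
step 10: dAddAA
AdAddA
Addddd
dAdddd
AAddAA
step 11: ddAAAA
AddddA
Addddd
dAdddd
AAddAA
step 12: ddAAAA
AddddA
dddddd
Addddd
dAddAA
step 13: dddddA
AddAdA
dddddd
Addddd
dAddAA
step 14: dddAdA
AdAdAA
dddAdd
Addddd
dAddAA
step 15: dddAdA
AdAdAA
AddAdd
dAdddd
AAddAA
step 16: dddAdd
AdAddd
AddAdA
dAdddd
AAddAA
step 17: dAdAdd
dAdddd
AAdAdA
dAdddd
AAddAA
step 18: dAdAdd
dAdddd
AAdAdA
dAdAdd
AAAAdA
step 19: AAdAdd
Addddd
dAdAdA
dAdAdd
AAAAdA
step 20: AAdAdd
AddAdd
dAAdAA
dAdddd
AAAAdA
step 21: AdAddd
AdAAdd
dAAdAA
dAdddd
AAAAdA
step 22: AdAddd
AdAAdd
dAAddA
dAdAAA
AAAAAA

1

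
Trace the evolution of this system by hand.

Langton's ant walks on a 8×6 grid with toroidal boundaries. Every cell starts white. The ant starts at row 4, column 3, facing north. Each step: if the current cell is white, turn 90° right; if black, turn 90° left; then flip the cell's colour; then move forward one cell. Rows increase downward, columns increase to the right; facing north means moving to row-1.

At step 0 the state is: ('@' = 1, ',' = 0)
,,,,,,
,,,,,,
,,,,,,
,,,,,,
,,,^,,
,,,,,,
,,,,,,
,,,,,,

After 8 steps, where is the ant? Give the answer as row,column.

0) ,,,,,,
,,,,,,
,,,,,,
,,,,,,
,,,^,,
,,,,,,
,,,,,,
,,,,,,
1) ,,,,,,
,,,,,,
,,,,,,
,,,,,,
,,,@>,
,,,,,,
,,,,,,
,,,,,,
2) ,,,,,,
,,,,,,
,,,,,,
,,,,,,
,,,@@,
,,,,v,
,,,,,,
,,,,,,
3) ,,,,,,
,,,,,,
,,,,,,
,,,,,,
,,,@@,
,,,<@,
,,,,,,
,,,,,,
4) ,,,,,,
,,,,,,
,,,,,,
,,,,,,
,,,^@,
,,,@@,
,,,,,,
,,,,,,
5) ,,,,,,
,,,,,,
,,,,,,
,,,,,,
,,<,@,
,,,@@,
,,,,,,
,,,,,,
6) ,,,,,,
,,,,,,
,,,,,,
,,^,,,
,,@,@,
,,,@@,
,,,,,,
,,,,,,
7) ,,,,,,
,,,,,,
,,,,,,
,,@>,,
,,@,@,
,,,@@,
,,,,,,
,,,,,,
8) ,,,,,,
,,,,,,
,,,,,,
,,@@,,
,,@v@,
,,,@@,
,,,,,,
,,,,,,

4,3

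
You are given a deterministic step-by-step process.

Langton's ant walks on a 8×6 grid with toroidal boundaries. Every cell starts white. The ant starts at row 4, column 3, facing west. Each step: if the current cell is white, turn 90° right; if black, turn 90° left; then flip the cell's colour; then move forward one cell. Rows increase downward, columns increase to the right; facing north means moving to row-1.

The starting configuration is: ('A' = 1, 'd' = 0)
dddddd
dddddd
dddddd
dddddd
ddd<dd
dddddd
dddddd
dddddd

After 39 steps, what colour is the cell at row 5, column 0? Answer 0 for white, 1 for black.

t=0: dddddd
dddddd
dddddd
dddddd
ddd<dd
dddddd
dddddd
dddddd
t=1: dddddd
dddddd
dddddd
ddd^dd
dddAdd
dddddd
dddddd
dddddd
t=2: dddddd
dddddd
dddddd
dddA>d
dddAdd
dddddd
dddddd
dddddd
t=3: dddddd
dddddd
dddddd
dddAAd
dddAvd
dddddd
dddddd
dddddd
t=4: dddddd
dddddd
dddddd
dddAAd
ddd<Ad
dddddd
dddddd
dddddd
t=5: dddddd
dddddd
dddddd
dddAAd
ddddAd
dddvdd
dddddd
dddddd
t=6: dddddd
dddddd
dddddd
dddAAd
ddddAd
dd<Add
dddddd
dddddd
t=7: dddddd
dddddd
dddddd
dddAAd
dd^dAd
ddAAdd
dddddd
dddddd
t=8: dddddd
dddddd
dddddd
dddAAd
ddA>Ad
ddAAdd
dddddd
dddddd
t=9: dddddd
dddddd
dddddd
dddAAd
ddAAAd
ddAvdd
dddddd
dddddd
t=10: dddddd
dddddd
dddddd
dddAAd
ddAAAd
ddAd>d
dddddd
dddddd
t=11: dddddd
dddddd
dddddd
dddAAd
ddAAAd
ddAdAd
ddddvd
dddddd
t=12: dddddd
dddddd
dddddd
dddAAd
ddAAAd
ddAdAd
ddd<Ad
dddddd
t=13: dddddd
dddddd
dddddd
dddAAd
ddAAAd
ddA^Ad
dddAAd
dddddd
t=14: dddddd
dddddd
dddddd
dddAAd
ddAAAd
ddAA>d
dddAAd
dddddd
t=15: dddddd
dddddd
dddddd
dddAAd
ddAA^d
ddAAdd
dddAAd
dddddd
t=16: dddddd
dddddd
dddddd
dddAAd
ddA<dd
ddAAdd
dddAAd
dddddd
t=17: dddddd
dddddd
dddddd
dddAAd
ddAddd
ddAvdd
dddAAd
dddddd
t=18: dddddd
dddddd
dddddd
dddAAd
ddAddd
ddAd>d
dddAAd
dddddd
t=19: dddddd
dddddd
dddddd
dddAAd
ddAddd
ddAdAd
dddAvd
dddddd
t=20: dddddd
dddddd
dddddd
dddAAd
ddAddd
ddAdAd
dddAd>
dddddd
t=21: dddddd
dddddd
dddddd
dddAAd
ddAddd
ddAdAd
dddAdA
dddddv
t=22: dddddd
dddddd
dddddd
dddAAd
ddAddd
ddAdAd
dddAdA
dddd<A
t=23: dddddd
dddddd
dddddd
dddAAd
ddAddd
ddAdAd
dddA^A
ddddAA
t=24: dddddd
dddddd
dddddd
dddAAd
ddAddd
ddAdAd
dddAA>
ddddAA
t=25: dddddd
dddddd
dddddd
dddAAd
ddAddd
ddAdA^
dddAAd
ddddAA
t=26: dddddd
dddddd
dddddd
dddAAd
ddAddd
>dAdAA
dddAAd
ddddAA
t=27: dddddd
dddddd
dddddd
dddAAd
ddAddd
AdAdAA
vddAAd
ddddAA
t=28: dddddd
dddddd
dddddd
dddAAd
ddAddd
AdAdAA
AddAA<
ddddAA
t=29: dddddd
dddddd
dddddd
dddAAd
ddAddd
AdAdA^
AddAAA
ddddAA
t=30: dddddd
dddddd
dddddd
dddAAd
ddAddd
AdAd<d
AddAAA
ddddAA
t=31: dddddd
dddddd
dddddd
dddAAd
ddAddd
AdAddd
AddAvA
ddddAA
t=32: dddddd
dddddd
dddddd
dddAAd
ddAddd
AdAddd
AddAd>
ddddAA
t=33: dddddd
dddddd
dddddd
dddAAd
ddAddd
AdAdd^
AddAdd
ddddAA
t=34: dddddd
dddddd
dddddd
dddAAd
ddAddd
>dAddA
AddAdd
ddddAA
t=35: dddddd
dddddd
dddddd
dddAAd
^dAddd
ddAddA
AddAdd
ddddAA
t=36: dddddd
dddddd
dddddd
dddAAd
A>Addd
ddAddA
AddAdd
ddddAA
t=37: dddddd
dddddd
dddddd
dddAAd
AAAddd
dvAddA
AddAdd
ddddAA
t=38: dddddd
dddddd
dddddd
dddAAd
AAAddd
<AAddA
AddAdd
ddddAA
t=39: dddddd
dddddd
dddddd
dddAAd
^AAddd
AAAddA
AddAdd
ddddAA

1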